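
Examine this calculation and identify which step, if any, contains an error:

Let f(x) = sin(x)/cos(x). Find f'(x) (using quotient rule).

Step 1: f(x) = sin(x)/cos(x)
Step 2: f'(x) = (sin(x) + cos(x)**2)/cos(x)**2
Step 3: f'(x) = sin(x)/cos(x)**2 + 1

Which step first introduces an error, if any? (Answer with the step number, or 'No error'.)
Step 2

Step 2 is incorrect due to a wrong exponent.
The step shows: (sin(x) + cos(x)**2)/cos(x)**2
The correct value should be: (sin(x)**2 + cos(x)**2)/cos(x)**2

Explanation: The exponent 2 on sin(x) was incorrectly written as 1: the term (sin(x)**2 + cos(x)**2)/cos(x)**2 was incorrectly written as (sin(x) + cos(x)**2)/cos(x)**2
The later steps are derived from this incorrect expression, so the error originates in Step 2.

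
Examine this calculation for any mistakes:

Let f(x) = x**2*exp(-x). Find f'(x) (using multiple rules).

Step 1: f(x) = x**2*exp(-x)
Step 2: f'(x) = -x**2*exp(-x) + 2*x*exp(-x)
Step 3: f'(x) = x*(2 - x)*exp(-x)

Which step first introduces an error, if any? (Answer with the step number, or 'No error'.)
No error

All steps in this derivation are correct.
The final answer f'(x) = x*(2 - x)*exp(-x) is valid.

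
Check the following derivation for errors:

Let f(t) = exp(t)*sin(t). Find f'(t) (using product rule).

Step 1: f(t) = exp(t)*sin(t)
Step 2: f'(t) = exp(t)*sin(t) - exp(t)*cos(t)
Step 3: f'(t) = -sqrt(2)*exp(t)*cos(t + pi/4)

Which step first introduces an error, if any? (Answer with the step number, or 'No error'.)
Step 2

Step 2 is incorrect due to a sign flip.
The step shows: exp(t)*sin(t) - exp(t)*cos(t)
The correct value should be: exp(t)*sin(t) + exp(t)*cos(t)

Explanation: The sign of one term was flipped: the term exp(t)*cos(t) was incorrectly written as -exp(t)*cos(t)
The later steps are derived from this incorrect expression, so the error originates in Step 2.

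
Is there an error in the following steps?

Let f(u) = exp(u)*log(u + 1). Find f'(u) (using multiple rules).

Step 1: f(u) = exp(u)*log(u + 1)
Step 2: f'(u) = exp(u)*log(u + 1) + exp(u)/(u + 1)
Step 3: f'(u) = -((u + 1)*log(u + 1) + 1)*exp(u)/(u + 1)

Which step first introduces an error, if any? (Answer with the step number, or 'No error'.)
Step 3

Step 3 is incorrect due to a sign flip.
The step shows: -((u + 1)*log(u + 1) + 1)*exp(u)/(u + 1)
The correct value should be: ((u + 1)*log(u + 1) + 1)*exp(u)/(u + 1)

Explanation: The sign of the whole expression was flipped: the term ((u + 1)*log(u + 1) + 1)*exp(u)/(u + 1) was incorrectly written as -((u + 1)*log(u + 1) + 1)*exp(u)/(u + 1)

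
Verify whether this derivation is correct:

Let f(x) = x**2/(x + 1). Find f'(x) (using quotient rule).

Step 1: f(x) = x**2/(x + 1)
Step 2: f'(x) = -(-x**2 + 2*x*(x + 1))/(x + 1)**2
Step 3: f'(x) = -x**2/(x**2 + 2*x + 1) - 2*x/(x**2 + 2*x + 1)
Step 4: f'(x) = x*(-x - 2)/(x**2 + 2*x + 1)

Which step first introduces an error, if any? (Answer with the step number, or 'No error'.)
Step 2

Step 2 is incorrect due to a sign flip.
The step shows: -(-x**2 + 2*x*(x + 1))/(x + 1)**2
The correct value should be: (-x**2 + 2*x*(x + 1))/(x + 1)**2

Explanation: The sign of the whole expression was flipped: the term (-x**2 + 2*x*(x + 1))/(x + 1)**2 was incorrectly written as -(-x**2 + 2*x*(x + 1))/(x + 1)**2
The later steps are derived from this incorrect expression, so the error originates in Step 2.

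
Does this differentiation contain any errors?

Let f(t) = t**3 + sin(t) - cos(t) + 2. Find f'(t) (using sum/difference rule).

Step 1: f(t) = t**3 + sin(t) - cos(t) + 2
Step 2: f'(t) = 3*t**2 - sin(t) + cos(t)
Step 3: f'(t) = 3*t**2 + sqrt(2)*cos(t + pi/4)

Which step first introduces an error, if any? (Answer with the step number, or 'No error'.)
Step 2

Step 2 is incorrect due to a sign flip.
The step shows: 3*t**2 - sin(t) + cos(t)
The correct value should be: 3*t**2 + sin(t) + cos(t)

Explanation: The sign of one term was flipped: the term sin(t) was incorrectly written as -sin(t)
The later steps are derived from this incorrect expression, so the error originates in Step 2.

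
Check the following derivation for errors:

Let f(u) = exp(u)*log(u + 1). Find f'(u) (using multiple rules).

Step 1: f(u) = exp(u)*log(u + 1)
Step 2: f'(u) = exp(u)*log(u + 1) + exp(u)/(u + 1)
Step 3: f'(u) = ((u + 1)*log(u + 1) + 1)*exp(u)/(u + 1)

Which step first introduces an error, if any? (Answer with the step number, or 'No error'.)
No error

All steps in this derivation are correct.
The final answer f'(u) = ((u + 1)*log(u + 1) + 1)*exp(u)/(u + 1) is valid.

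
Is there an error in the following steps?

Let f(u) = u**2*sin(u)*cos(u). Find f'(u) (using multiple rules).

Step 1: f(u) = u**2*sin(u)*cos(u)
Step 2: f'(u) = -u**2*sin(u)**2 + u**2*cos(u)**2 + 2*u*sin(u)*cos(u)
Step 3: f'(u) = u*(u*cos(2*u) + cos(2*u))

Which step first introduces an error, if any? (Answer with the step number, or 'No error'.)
Step 3

Step 3 is incorrect due to a wrong trig function.
The step shows: u*(u*cos(2*u) + cos(2*u))
The correct value should be: u*(u*cos(2*u) + sin(2*u))

Explanation: sin(2*u) was incorrectly written as cos(2*u): the term u*(u*cos(2*u) + sin(2*u)) was incorrectly written as u*(u*cos(2*u) + cos(2*u))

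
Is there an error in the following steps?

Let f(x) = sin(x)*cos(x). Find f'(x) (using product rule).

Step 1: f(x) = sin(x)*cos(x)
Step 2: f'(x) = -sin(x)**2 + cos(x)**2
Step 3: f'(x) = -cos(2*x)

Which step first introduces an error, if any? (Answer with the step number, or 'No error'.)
Step 3

Step 3 is incorrect due to a sign flip.
The step shows: -cos(2*x)
The correct value should be: cos(2*x)

Explanation: The sign of the whole expression was flipped: the term cos(2*x) was incorrectly written as -cos(2*x)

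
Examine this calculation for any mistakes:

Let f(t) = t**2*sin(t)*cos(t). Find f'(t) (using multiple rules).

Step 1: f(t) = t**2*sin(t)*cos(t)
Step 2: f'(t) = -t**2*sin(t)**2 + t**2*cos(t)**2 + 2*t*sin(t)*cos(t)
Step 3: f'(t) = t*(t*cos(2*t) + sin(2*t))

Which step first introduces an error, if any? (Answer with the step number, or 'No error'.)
No error

All steps in this derivation are correct.
The final answer f'(t) = t*(t*cos(2*t) + sin(2*t)) is valid.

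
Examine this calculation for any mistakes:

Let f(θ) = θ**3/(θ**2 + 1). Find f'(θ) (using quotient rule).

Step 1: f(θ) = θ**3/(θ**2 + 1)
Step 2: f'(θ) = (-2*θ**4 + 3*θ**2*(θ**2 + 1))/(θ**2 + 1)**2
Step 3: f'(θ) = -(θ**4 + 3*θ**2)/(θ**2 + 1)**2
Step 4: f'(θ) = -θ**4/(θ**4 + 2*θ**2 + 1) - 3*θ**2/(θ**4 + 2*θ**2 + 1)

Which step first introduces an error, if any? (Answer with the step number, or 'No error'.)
Step 3

Step 3 is incorrect due to a sign flip.
The step shows: -(θ**4 + 3*θ**2)/(θ**2 + 1)**2
The correct value should be: (θ**4 + 3*θ**2)/(θ**2 + 1)**2

Explanation: The sign of the whole expression was flipped: the term (θ**4 + 3*θ**2)/(θ**2 + 1)**2 was incorrectly written as -(θ**4 + 3*θ**2)/(θ**2 + 1)**2
The later steps are derived from this incorrect expression, so the error originates in Step 3.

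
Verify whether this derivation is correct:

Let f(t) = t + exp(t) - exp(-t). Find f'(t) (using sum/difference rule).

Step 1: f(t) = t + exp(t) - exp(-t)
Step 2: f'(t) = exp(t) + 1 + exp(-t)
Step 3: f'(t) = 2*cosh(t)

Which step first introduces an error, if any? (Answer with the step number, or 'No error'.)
Step 3

Step 3 is incorrect due to a dropped term.
The step shows: 2*cosh(t)
The correct value should be: 2*cosh(t) + 1

Explanation: A term was dropped: the term 1 was incorrectly omitted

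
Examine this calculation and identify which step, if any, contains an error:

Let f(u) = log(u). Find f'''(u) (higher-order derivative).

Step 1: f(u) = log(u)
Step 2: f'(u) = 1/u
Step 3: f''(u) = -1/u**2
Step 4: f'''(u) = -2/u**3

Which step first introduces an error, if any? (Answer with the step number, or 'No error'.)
Step 4

Step 4 is incorrect due to a sign flip.
The step shows: -2/u**3
The correct value should be: 2/u**3

Explanation: The sign of the whole expression was flipped: the term 2/u**3 was incorrectly written as -2/u**3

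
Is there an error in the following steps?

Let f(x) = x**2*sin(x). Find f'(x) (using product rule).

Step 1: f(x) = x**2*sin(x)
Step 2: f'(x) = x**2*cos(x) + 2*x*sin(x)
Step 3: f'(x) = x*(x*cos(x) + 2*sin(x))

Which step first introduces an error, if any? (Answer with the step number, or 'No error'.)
No error

All steps in this derivation are correct.
The final answer f'(x) = x*(x*cos(x) + 2*sin(x)) is valid.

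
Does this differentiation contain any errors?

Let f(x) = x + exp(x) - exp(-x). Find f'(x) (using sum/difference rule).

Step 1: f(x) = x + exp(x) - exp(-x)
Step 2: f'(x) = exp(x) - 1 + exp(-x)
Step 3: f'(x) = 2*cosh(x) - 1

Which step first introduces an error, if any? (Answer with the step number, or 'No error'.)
Step 2

Step 2 is incorrect due to a sign flip.
The step shows: exp(x) - 1 + exp(-x)
The correct value should be: exp(x) + 1 + exp(-x)

Explanation: The sign of one term was flipped: the term 1 was incorrectly written as -1
The later steps are derived from this incorrect expression, so the error originates in Step 2.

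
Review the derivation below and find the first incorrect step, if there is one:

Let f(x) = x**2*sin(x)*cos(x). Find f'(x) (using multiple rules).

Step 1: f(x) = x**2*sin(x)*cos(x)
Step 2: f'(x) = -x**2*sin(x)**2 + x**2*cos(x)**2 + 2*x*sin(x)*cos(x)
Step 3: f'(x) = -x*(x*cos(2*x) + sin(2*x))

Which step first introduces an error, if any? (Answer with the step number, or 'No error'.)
Step 3

Step 3 is incorrect due to a sign flip.
The step shows: -x*(x*cos(2*x) + sin(2*x))
The correct value should be: x*(x*cos(2*x) + sin(2*x))

Explanation: The sign of the whole expression was flipped: the term x*(x*cos(2*x) + sin(2*x)) was incorrectly written as -x*(x*cos(2*x) + sin(2*x))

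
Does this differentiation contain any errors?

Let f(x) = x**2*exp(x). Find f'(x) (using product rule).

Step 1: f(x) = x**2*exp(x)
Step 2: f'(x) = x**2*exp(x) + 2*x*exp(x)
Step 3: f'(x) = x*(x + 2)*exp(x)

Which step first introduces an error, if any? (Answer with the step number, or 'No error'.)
No error

All steps in this derivation are correct.
The final answer f'(x) = x*(x + 2)*exp(x) is valid.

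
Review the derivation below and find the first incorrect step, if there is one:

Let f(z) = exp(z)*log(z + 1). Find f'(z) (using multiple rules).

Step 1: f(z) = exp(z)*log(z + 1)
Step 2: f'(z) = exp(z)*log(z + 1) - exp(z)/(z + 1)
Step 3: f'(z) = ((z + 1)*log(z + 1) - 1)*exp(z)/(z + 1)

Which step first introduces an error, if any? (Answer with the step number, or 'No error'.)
Step 2

Step 2 is incorrect due to a sign flip.
The step shows: exp(z)*log(z + 1) - exp(z)/(z + 1)
The correct value should be: exp(z)*log(z + 1) + exp(z)/(z + 1)

Explanation: The sign of one term was flipped: the term exp(z)/(z + 1) was incorrectly written as -exp(z)/(z + 1)
The later steps are derived from this incorrect expression, so the error originates in Step 2.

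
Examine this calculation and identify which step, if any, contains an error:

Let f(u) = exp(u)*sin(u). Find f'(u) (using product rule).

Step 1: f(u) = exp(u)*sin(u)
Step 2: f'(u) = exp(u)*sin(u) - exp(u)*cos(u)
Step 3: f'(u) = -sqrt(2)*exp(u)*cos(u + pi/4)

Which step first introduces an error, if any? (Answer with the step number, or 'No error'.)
Step 2

Step 2 is incorrect due to a sign flip.
The step shows: exp(u)*sin(u) - exp(u)*cos(u)
The correct value should be: exp(u)*sin(u) + exp(u)*cos(u)

Explanation: The sign of one term was flipped: the term exp(u)*cos(u) was incorrectly written as -exp(u)*cos(u)
The later steps are derived from this incorrect expression, so the error originates in Step 2.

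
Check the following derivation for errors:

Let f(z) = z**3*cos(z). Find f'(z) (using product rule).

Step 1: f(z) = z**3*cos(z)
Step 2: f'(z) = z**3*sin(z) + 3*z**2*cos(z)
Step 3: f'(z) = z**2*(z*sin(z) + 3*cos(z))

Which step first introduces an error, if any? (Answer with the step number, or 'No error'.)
Step 2

Step 2 is incorrect due to a sign flip.
The step shows: z**3*sin(z) + 3*z**2*cos(z)
The correct value should be: -z**3*sin(z) + 3*z**2*cos(z)

Explanation: The sign of one term was flipped: the term -z**3*sin(z) was incorrectly written as z**3*sin(z)
The later steps are derived from this incorrect expression, so the error originates in Step 2.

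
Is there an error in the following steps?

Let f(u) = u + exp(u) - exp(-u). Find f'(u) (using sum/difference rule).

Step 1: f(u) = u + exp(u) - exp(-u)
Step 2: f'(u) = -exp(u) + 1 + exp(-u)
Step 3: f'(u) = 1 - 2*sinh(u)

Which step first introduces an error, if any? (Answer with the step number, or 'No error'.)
Step 2

Step 2 is incorrect due to a sign flip.
The step shows: -exp(u) + 1 + exp(-u)
The correct value should be: exp(u) + 1 + exp(-u)

Explanation: The sign of one term was flipped: the term exp(u) was incorrectly written as -exp(u)
The later steps are derived from this incorrect expression, so the error originates in Step 2.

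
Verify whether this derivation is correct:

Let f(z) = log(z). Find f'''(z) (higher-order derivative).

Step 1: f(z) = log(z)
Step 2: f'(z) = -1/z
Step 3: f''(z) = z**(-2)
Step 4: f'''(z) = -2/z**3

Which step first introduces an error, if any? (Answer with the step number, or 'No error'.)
Step 2

Step 2 is incorrect due to a sign flip.
The step shows: -1/z
The correct value should be: 1/z

Explanation: The sign of the whole expression was flipped: the term 1/z was incorrectly written as -1/z
The later steps are derived from this incorrect expression, so the error originates in Step 2.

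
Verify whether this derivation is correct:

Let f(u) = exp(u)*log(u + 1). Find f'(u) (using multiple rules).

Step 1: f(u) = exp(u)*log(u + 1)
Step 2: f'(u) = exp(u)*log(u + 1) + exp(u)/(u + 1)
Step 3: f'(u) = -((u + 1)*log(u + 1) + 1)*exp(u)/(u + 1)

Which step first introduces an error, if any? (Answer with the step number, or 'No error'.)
Step 3

Step 3 is incorrect due to a sign flip.
The step shows: -((u + 1)*log(u + 1) + 1)*exp(u)/(u + 1)
The correct value should be: ((u + 1)*log(u + 1) + 1)*exp(u)/(u + 1)

Explanation: The sign of the whole expression was flipped: the term ((u + 1)*log(u + 1) + 1)*exp(u)/(u + 1) was incorrectly written as -((u + 1)*log(u + 1) + 1)*exp(u)/(u + 1)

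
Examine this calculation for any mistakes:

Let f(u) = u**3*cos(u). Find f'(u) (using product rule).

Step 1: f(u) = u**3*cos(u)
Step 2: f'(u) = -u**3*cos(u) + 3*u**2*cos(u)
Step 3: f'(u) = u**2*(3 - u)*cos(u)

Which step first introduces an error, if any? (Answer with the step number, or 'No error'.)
Step 2

Step 2 is incorrect due to a wrong trig function.
The step shows: -u**3*cos(u) + 3*u**2*cos(u)
The correct value should be: -u**3*sin(u) + 3*u**2*cos(u)

Explanation: sin(u) was incorrectly written as cos(u): the term -u**3*sin(u) was incorrectly written as -u**3*cos(u)
The later steps are derived from this incorrect expression, so the error originates in Step 2.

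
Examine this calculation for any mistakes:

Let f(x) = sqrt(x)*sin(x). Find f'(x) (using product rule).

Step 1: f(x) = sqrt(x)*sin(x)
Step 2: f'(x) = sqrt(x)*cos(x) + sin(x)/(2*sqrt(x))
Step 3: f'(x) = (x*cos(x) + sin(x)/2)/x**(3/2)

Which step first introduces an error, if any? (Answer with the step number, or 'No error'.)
Step 3

Step 3 is incorrect due to a wrong exponent.
The step shows: (x*cos(x) + sin(x)/2)/x**(3/2)
The correct value should be: (x*cos(x) + sin(x)/2)/sqrt(x)

Explanation: The exponent -1/2 on x was incorrectly written as -3/2: the term (x*cos(x) + sin(x)/2)/sqrt(x) was incorrectly written as (x*cos(x) + sin(x)/2)/x**(3/2)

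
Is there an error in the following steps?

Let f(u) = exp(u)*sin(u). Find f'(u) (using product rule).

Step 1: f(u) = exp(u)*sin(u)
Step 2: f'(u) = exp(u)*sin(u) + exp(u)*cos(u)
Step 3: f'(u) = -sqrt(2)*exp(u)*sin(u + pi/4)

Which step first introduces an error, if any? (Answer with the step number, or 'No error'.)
Step 3

Step 3 is incorrect due to a sign flip.
The step shows: -sqrt(2)*exp(u)*sin(u + pi/4)
The correct value should be: sqrt(2)*exp(u)*sin(u + pi/4)

Explanation: The sign of the whole expression was flipped: the term sqrt(2)*exp(u)*sin(u + pi/4) was incorrectly written as -sqrt(2)*exp(u)*sin(u + pi/4)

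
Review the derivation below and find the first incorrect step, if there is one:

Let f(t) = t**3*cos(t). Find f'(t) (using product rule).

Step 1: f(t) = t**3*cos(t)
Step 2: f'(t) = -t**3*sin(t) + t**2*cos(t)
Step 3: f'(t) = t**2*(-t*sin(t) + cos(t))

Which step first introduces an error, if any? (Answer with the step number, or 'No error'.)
Step 2

Step 2 is incorrect due to a wrong coefficient.
The step shows: -t**3*sin(t) + t**2*cos(t)
The correct value should be: -t**3*sin(t) + 3*t**2*cos(t)

Explanation: The coefficient 3 was incorrectly written as 1: the term 3*t**2*cos(t) was incorrectly written as t**2*cos(t)
The later steps are derived from this incorrect expression, so the error originates in Step 2.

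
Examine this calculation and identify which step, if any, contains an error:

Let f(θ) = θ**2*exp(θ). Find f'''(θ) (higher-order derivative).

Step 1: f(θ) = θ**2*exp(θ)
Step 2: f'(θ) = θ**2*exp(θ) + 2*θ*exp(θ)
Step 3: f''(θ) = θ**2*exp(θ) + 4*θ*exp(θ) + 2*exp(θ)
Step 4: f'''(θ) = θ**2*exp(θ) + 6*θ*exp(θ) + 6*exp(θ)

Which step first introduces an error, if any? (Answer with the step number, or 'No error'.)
No error

All steps in this derivation are correct.
The final answer f'''(θ) = θ**2*exp(θ) + 6*θ*exp(θ) + 6*exp(θ) is valid.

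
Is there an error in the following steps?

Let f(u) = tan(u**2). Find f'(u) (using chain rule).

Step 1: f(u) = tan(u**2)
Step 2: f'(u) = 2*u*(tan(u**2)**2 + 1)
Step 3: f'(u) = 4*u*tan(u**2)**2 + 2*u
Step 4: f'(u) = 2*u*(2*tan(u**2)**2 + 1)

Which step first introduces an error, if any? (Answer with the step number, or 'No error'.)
Step 3

Step 3 is incorrect due to a wrong coefficient.
The step shows: 4*u*tan(u**2)**2 + 2*u
The correct value should be: 2*u*tan(u**2)**2 + 2*u

Explanation: The coefficient 2 was incorrectly written as 4: the term 2*u*tan(u**2)**2 was incorrectly written as 4*u*tan(u**2)**2
The later steps are derived from this incorrect expression, so the error originates in Step 3.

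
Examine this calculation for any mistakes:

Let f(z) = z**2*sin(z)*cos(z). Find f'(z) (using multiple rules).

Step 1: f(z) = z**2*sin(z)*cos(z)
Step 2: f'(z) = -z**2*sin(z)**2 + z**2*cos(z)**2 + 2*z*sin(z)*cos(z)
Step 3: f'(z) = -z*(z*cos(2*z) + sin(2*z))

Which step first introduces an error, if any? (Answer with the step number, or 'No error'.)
Step 3

Step 3 is incorrect due to a sign flip.
The step shows: -z*(z*cos(2*z) + sin(2*z))
The correct value should be: z*(z*cos(2*z) + sin(2*z))

Explanation: The sign of the whole expression was flipped: the term z*(z*cos(2*z) + sin(2*z)) was incorrectly written as -z*(z*cos(2*z) + sin(2*z))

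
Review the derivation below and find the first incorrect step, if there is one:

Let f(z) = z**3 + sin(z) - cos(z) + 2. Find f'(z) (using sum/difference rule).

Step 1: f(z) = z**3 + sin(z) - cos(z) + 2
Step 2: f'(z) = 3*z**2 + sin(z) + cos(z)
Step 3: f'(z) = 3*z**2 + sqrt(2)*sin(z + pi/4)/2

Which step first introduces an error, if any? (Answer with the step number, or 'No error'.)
Step 3

Step 3 is incorrect due to a wrong exponent.
The step shows: 3*z**2 + sqrt(2)*sin(z + pi/4)/2
The correct value should be: 3*z**2 + sqrt(2)*sin(z + pi/4)

Explanation: The exponent 1/2 on 2 was incorrectly written as -1/2: the term sqrt(2)*sin(z + pi/4) was incorrectly written as sqrt(2)*sin(z + pi/4)/2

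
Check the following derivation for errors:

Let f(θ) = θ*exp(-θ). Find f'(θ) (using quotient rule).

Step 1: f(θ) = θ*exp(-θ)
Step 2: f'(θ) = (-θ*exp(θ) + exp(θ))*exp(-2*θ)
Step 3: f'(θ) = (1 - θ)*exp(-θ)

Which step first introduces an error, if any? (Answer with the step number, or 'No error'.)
No error

All steps in this derivation are correct.
The final answer f'(θ) = (1 - θ)*exp(-θ) is valid.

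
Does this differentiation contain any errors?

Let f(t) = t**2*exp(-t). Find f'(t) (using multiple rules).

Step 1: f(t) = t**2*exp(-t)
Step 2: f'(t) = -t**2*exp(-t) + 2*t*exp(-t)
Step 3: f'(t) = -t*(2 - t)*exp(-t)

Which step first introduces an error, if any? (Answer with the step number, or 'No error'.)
Step 3

Step 3 is incorrect due to a sign flip.
The step shows: -t*(2 - t)*exp(-t)
The correct value should be: t*(2 - t)*exp(-t)

Explanation: The sign of the whole expression was flipped: the term t*(2 - t)*exp(-t) was incorrectly written as -t*(2 - t)*exp(-t)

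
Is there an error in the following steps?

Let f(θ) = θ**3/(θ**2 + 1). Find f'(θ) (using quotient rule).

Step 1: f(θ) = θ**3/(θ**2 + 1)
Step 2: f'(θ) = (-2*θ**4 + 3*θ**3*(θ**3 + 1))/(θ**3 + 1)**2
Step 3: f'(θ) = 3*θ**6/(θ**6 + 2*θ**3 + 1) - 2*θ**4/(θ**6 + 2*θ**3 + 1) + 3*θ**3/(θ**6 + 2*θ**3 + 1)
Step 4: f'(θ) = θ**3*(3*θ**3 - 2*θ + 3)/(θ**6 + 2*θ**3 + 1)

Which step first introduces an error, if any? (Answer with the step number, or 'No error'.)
Step 2

Step 2 is incorrect due to a wrong exponent.
The step shows: (-2*θ**4 + 3*θ**3*(θ**3 + 1))/(θ**3 + 1)**2
The correct value should be: (-2*θ**4 + 3*θ**2*(θ**2 + 1))/(θ**2 + 1)**2

Explanation: The exponent 2 on θ was incorrectly written as 3: the term (-2*θ**4 + 3*θ**2*(θ**2 + 1))/(θ**2 + 1)**2 was incorrectly written as (-2*θ**4 + 3*θ**3*(θ**3 + 1))/(θ**3 + 1)**2
The later steps are derived from this incorrect expression, so the error originates in Step 2.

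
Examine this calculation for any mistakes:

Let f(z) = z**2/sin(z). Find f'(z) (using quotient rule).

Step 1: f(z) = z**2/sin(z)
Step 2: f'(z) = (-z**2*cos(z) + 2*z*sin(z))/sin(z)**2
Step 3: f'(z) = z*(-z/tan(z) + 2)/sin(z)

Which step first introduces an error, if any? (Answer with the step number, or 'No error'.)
No error

All steps in this derivation are correct.
The final answer f'(z) = z*(-z/tan(z) + 2)/sin(z) is valid.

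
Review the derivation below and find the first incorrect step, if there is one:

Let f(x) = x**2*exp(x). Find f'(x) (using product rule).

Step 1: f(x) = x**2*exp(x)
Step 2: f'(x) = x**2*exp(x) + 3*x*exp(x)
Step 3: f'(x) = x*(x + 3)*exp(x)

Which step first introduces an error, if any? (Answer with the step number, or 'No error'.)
Step 2

Step 2 is incorrect due to a wrong coefficient.
The step shows: x**2*exp(x) + 3*x*exp(x)
The correct value should be: x**2*exp(x) + 2*x*exp(x)

Explanation: The coefficient 2 was incorrectly written as 3: the term 2*x*exp(x) was incorrectly written as 3*x*exp(x)
The later steps are derived from this incorrect expression, so the error originates in Step 2.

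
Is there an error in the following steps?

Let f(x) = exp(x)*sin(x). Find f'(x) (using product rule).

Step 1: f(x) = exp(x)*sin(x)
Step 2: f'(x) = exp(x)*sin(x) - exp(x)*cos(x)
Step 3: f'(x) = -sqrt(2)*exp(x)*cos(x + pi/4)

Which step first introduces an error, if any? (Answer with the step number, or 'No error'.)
Step 2

Step 2 is incorrect due to a sign flip.
The step shows: exp(x)*sin(x) - exp(x)*cos(x)
The correct value should be: exp(x)*sin(x) + exp(x)*cos(x)

Explanation: The sign of one term was flipped: the term exp(x)*cos(x) was incorrectly written as -exp(x)*cos(x)
The later steps are derived from this incorrect expression, so the error originates in Step 2.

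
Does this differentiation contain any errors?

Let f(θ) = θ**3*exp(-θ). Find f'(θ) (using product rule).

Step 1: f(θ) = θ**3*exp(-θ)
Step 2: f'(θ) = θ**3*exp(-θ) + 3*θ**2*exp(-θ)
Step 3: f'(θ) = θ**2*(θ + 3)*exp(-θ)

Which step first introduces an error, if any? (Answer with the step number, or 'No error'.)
Step 2

Step 2 is incorrect due to a sign flip.
The step shows: θ**3*exp(-θ) + 3*θ**2*exp(-θ)
The correct value should be: -θ**3*exp(-θ) + 3*θ**2*exp(-θ)

Explanation: The sign of one term was flipped: the term -θ**3*exp(-θ) was incorrectly written as θ**3*exp(-θ)
The later steps are derived from this incorrect expression, so the error originates in Step 2.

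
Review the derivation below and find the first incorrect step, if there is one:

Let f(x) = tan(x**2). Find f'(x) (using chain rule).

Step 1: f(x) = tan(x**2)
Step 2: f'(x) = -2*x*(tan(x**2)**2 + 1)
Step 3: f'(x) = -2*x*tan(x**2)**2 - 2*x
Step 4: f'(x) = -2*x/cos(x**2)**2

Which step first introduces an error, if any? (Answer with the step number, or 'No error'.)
Step 2

Step 2 is incorrect due to a sign flip.
The step shows: -2*x*(tan(x**2)**2 + 1)
The correct value should be: 2*x*(tan(x**2)**2 + 1)

Explanation: The sign of the whole expression was flipped: the term 2*x*(tan(x**2)**2 + 1) was incorrectly written as -2*x*(tan(x**2)**2 + 1)
The later steps are derived from this incorrect expression, so the error originates in Step 2.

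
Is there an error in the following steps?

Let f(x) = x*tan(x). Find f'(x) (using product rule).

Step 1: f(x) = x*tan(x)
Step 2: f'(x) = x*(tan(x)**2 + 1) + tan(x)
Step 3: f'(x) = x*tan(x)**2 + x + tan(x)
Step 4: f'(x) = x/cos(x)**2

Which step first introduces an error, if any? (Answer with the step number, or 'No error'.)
Step 4

Step 4 is incorrect due to a dropped term.
The step shows: x/cos(x)**2
The correct value should be: x/cos(x)**2 + tan(x)

Explanation: A term was dropped: the term tan(x) was incorrectly omitted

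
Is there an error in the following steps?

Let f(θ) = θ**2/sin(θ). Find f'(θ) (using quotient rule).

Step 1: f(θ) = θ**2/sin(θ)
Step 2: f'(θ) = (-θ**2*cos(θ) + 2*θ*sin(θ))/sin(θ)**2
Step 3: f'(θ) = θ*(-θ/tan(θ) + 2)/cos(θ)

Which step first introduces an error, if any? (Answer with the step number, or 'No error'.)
Step 3

Step 3 is incorrect due to a wrong trig function.
The step shows: θ*(-θ/tan(θ) + 2)/cos(θ)
The correct value should be: θ*(-θ/tan(θ) + 2)/sin(θ)

Explanation: sin(θ) was incorrectly written as cos(θ): the term θ*(-θ/tan(θ) + 2)/sin(θ) was incorrectly written as θ*(-θ/tan(θ) + 2)/cos(θ)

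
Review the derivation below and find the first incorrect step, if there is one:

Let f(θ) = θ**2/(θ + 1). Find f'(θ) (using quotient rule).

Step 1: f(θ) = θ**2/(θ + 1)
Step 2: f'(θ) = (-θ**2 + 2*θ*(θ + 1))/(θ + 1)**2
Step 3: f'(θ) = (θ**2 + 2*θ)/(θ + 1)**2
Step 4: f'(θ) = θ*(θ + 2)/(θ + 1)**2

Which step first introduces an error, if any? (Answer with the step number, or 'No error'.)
No error

All steps in this derivation are correct.
The final answer f'(θ) = θ*(θ + 2)/(θ + 1)**2 is valid.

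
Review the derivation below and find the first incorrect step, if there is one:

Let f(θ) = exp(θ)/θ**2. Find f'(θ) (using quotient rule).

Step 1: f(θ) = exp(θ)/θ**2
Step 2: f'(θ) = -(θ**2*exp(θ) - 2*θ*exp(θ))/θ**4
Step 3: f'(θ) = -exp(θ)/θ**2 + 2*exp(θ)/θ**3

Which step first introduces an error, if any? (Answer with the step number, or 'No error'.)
Step 2

Step 2 is incorrect due to a sign flip.
The step shows: -(θ**2*exp(θ) - 2*θ*exp(θ))/θ**4
The correct value should be: (θ**2*exp(θ) - 2*θ*exp(θ))/θ**4

Explanation: The sign of the whole expression was flipped: the term (θ**2*exp(θ) - 2*θ*exp(θ))/θ**4 was incorrectly written as -(θ**2*exp(θ) - 2*θ*exp(θ))/θ**4
The later steps are derived from this incorrect expression, so the error originates in Step 2.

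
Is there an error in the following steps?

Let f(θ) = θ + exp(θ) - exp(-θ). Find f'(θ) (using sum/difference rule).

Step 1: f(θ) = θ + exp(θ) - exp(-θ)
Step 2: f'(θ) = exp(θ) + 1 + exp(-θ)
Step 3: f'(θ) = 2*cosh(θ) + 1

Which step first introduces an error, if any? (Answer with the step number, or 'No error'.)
No error

All steps in this derivation are correct.
The final answer f'(θ) = 2*cosh(θ) + 1 is valid.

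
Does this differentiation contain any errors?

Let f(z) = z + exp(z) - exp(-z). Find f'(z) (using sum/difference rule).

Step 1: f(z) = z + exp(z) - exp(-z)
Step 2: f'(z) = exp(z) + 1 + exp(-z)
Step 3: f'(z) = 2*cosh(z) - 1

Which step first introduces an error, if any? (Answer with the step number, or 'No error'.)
Step 3

Step 3 is incorrect due to a sign flip.
The step shows: 2*cosh(z) - 1
The correct value should be: 2*cosh(z) + 1

Explanation: The sign of one term was flipped: the term 1 was incorrectly written as -1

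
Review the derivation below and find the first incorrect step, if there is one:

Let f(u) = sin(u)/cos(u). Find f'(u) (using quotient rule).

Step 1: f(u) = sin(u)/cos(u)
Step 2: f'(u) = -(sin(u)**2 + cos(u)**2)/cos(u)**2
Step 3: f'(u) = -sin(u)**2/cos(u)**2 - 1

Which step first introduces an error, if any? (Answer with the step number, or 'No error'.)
Step 2

Step 2 is incorrect due to a sign flip.
The step shows: -(sin(u)**2 + cos(u)**2)/cos(u)**2
The correct value should be: (sin(u)**2 + cos(u)**2)/cos(u)**2

Explanation: The sign of the whole expression was flipped: the term (sin(u)**2 + cos(u)**2)/cos(u)**2 was incorrectly written as -(sin(u)**2 + cos(u)**2)/cos(u)**2
The later steps are derived from this incorrect expression, so the error originates in Step 2.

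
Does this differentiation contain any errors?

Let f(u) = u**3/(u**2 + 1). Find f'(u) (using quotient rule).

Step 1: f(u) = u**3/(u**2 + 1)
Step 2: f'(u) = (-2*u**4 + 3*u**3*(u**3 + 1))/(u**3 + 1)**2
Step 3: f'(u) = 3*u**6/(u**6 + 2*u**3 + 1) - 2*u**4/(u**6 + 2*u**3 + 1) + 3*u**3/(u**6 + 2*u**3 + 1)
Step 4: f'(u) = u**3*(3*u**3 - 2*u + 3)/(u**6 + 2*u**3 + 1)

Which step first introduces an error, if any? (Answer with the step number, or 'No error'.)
Step 2

Step 2 is incorrect due to a wrong exponent.
The step shows: (-2*u**4 + 3*u**3*(u**3 + 1))/(u**3 + 1)**2
The correct value should be: (-2*u**4 + 3*u**2*(u**2 + 1))/(u**2 + 1)**2

Explanation: The exponent 2 on u was incorrectly written as 3: the term (-2*u**4 + 3*u**2*(u**2 + 1))/(u**2 + 1)**2 was incorrectly written as (-2*u**4 + 3*u**3*(u**3 + 1))/(u**3 + 1)**2
The later steps are derived from this incorrect expression, so the error originates in Step 2.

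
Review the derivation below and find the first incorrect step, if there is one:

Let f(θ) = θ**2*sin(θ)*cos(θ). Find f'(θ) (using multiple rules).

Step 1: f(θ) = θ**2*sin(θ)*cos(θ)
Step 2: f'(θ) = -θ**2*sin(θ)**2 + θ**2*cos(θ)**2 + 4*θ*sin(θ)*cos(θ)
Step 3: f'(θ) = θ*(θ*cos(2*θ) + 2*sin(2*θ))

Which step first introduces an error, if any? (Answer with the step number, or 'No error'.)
Step 2

Step 2 is incorrect due to a wrong coefficient.
The step shows: -θ**2*sin(θ)**2 + θ**2*cos(θ)**2 + 4*θ*sin(θ)*cos(θ)
The correct value should be: -θ**2*sin(θ)**2 + θ**2*cos(θ)**2 + 2*θ*sin(θ)*cos(θ)

Explanation: The coefficient 2 was incorrectly written as 4: the term 2*θ*sin(θ)*cos(θ) was incorrectly written as 4*θ*sin(θ)*cos(θ)
The later steps are derived from this incorrect expression, so the error originates in Step 2.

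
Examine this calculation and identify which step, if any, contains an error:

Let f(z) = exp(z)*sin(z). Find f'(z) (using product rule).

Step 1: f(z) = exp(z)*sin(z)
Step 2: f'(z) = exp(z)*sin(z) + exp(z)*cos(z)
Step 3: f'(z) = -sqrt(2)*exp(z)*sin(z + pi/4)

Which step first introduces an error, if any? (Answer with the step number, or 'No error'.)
Step 3

Step 3 is incorrect due to a sign flip.
The step shows: -sqrt(2)*exp(z)*sin(z + pi/4)
The correct value should be: sqrt(2)*exp(z)*sin(z + pi/4)

Explanation: The sign of the whole expression was flipped: the term sqrt(2)*exp(z)*sin(z + pi/4) was incorrectly written as -sqrt(2)*exp(z)*sin(z + pi/4)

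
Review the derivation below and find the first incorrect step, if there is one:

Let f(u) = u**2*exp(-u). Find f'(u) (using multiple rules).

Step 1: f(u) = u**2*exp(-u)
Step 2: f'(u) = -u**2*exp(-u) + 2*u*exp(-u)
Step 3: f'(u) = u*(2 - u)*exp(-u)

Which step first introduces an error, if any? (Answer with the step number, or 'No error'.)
No error

All steps in this derivation are correct.
The final answer f'(u) = u*(2 - u)*exp(-u) is valid.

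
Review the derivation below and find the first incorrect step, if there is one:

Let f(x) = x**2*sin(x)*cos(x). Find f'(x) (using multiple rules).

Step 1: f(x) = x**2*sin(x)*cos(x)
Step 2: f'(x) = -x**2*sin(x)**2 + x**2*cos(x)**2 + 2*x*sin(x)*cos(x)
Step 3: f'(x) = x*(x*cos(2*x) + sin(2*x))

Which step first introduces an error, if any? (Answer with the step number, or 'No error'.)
No error

All steps in this derivation are correct.
The final answer f'(x) = x*(x*cos(2*x) + sin(2*x)) is valid.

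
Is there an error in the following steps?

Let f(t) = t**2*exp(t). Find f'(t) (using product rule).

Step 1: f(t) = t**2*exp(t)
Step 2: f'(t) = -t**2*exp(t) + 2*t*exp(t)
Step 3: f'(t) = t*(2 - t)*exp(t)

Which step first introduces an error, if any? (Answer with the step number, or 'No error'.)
Step 2

Step 2 is incorrect due to a sign flip.
The step shows: -t**2*exp(t) + 2*t*exp(t)
The correct value should be: t**2*exp(t) + 2*t*exp(t)

Explanation: The sign of one term was flipped: the term t**2*exp(t) was incorrectly written as -t**2*exp(t)
The later steps are derived from this incorrect expression, so the error originates in Step 2.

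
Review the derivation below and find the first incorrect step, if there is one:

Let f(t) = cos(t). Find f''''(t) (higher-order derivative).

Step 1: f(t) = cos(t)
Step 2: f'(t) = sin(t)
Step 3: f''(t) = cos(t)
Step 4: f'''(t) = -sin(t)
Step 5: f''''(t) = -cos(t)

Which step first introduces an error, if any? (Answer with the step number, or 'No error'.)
Step 2

Step 2 is incorrect due to a sign flip.
The step shows: sin(t)
The correct value should be: -sin(t)

Explanation: The sign of the whole expression was flipped: the term -sin(t) was incorrectly written as sin(t)
The later steps are derived from this incorrect expression, so the error originates in Step 2.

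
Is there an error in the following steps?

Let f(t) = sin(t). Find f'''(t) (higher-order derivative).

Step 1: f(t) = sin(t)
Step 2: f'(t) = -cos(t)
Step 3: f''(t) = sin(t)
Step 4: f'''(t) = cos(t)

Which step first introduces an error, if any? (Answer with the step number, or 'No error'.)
Step 2

Step 2 is incorrect due to a sign flip.
The step shows: -cos(t)
The correct value should be: cos(t)

Explanation: The sign of the whole expression was flipped: the term cos(t) was incorrectly written as -cos(t)
The later steps are derived from this incorrect expression, so the error originates in Step 2.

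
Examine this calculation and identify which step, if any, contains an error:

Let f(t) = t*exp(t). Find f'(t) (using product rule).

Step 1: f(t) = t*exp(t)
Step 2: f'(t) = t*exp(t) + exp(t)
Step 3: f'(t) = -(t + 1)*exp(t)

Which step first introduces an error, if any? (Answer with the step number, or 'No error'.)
Step 3

Step 3 is incorrect due to a sign flip.
The step shows: -(t + 1)*exp(t)
The correct value should be: (t + 1)*exp(t)

Explanation: The sign of the whole expression was flipped: the term (t + 1)*exp(t) was incorrectly written as -(t + 1)*exp(t)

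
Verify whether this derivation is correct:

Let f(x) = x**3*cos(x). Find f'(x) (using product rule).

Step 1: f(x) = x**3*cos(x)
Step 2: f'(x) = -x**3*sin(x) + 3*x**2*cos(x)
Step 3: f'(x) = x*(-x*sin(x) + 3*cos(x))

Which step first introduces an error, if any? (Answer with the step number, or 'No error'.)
Step 3

Step 3 is incorrect due to a wrong exponent.
The step shows: x*(-x*sin(x) + 3*cos(x))
The correct value should be: x**2*(-x*sin(x) + 3*cos(x))

Explanation: The exponent 2 on x was incorrectly written as 1: the term x**2*(-x*sin(x) + 3*cos(x)) was incorrectly written as x*(-x*sin(x) + 3*cos(x))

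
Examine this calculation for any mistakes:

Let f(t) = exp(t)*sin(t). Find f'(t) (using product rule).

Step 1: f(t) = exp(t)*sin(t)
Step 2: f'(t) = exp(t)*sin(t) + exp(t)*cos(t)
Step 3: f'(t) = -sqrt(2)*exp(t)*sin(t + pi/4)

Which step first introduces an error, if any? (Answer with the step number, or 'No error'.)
Step 3

Step 3 is incorrect due to a sign flip.
The step shows: -sqrt(2)*exp(t)*sin(t + pi/4)
The correct value should be: sqrt(2)*exp(t)*sin(t + pi/4)

Explanation: The sign of the whole expression was flipped: the term sqrt(2)*exp(t)*sin(t + pi/4) was incorrectly written as -sqrt(2)*exp(t)*sin(t + pi/4)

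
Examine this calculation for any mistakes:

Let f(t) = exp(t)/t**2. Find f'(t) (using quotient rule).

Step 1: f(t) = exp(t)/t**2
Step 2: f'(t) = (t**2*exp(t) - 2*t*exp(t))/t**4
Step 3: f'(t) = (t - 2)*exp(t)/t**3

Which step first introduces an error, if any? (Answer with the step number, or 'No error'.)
No error

All steps in this derivation are correct.
The final answer f'(t) = (t - 2)*exp(t)/t**3 is valid.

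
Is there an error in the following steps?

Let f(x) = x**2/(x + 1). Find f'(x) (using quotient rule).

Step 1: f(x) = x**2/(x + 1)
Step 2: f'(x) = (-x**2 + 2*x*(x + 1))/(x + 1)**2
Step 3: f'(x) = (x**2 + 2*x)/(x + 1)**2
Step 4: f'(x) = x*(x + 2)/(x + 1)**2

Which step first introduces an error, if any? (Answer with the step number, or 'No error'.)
No error

All steps in this derivation are correct.
The final answer f'(x) = x*(x + 2)/(x + 1)**2 is valid.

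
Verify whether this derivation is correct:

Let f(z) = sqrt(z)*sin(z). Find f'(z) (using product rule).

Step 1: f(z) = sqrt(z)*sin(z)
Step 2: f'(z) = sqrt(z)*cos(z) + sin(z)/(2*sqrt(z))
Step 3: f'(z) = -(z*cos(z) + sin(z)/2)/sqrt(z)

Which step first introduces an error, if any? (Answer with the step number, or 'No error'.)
Step 3

Step 3 is incorrect due to a sign flip.
The step shows: -(z*cos(z) + sin(z)/2)/sqrt(z)
The correct value should be: (z*cos(z) + sin(z)/2)/sqrt(z)

Explanation: The sign of the whole expression was flipped: the term (z*cos(z) + sin(z)/2)/sqrt(z) was incorrectly written as -(z*cos(z) + sin(z)/2)/sqrt(z)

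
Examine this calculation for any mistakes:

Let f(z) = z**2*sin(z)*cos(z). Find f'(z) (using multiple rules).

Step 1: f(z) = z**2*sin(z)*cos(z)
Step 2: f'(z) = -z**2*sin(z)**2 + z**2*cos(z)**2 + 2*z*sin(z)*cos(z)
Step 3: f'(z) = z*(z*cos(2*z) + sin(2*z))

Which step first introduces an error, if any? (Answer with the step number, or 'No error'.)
No error

All steps in this derivation are correct.
The final answer f'(z) = z*(z*cos(2*z) + sin(2*z)) is valid.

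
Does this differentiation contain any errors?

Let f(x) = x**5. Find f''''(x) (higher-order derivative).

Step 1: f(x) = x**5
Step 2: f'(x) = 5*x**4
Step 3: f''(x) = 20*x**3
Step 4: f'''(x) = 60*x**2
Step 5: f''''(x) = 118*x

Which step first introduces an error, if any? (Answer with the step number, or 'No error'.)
Step 5

Step 5 is incorrect due to a wrong coefficient.
The step shows: 118*x
The correct value should be: 120*x

Explanation: The coefficient 120 was incorrectly written as 118: the term 120*x was incorrectly written as 118*x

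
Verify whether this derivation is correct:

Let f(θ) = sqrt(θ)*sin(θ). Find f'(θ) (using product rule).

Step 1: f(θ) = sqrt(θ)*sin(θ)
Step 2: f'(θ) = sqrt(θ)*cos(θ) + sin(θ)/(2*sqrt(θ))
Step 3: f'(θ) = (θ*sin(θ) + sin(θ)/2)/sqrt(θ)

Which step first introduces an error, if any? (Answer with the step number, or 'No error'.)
Step 3

Step 3 is incorrect due to a wrong trig function.
The step shows: (θ*sin(θ) + sin(θ)/2)/sqrt(θ)
The correct value should be: (θ*cos(θ) + sin(θ)/2)/sqrt(θ)

Explanation: cos(θ) was incorrectly written as sin(θ): the term (θ*cos(θ) + sin(θ)/2)/sqrt(θ) was incorrectly written as (θ*sin(θ) + sin(θ)/2)/sqrt(θ)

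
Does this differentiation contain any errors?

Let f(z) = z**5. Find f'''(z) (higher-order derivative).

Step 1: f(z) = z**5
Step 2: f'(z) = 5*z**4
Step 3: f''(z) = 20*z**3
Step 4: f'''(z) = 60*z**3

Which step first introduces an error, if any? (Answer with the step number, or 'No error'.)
Step 4

Step 4 is incorrect due to a wrong exponent.
The step shows: 60*z**3
The correct value should be: 60*z**2

Explanation: The exponent 2 on z was incorrectly written as 3: the term 60*z**2 was incorrectly written as 60*z**3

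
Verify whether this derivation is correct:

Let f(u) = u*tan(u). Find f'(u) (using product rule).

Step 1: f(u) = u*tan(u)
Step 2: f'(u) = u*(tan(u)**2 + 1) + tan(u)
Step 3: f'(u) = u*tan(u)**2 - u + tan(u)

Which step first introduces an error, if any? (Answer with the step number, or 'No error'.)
Step 3

Step 3 is incorrect due to a sign flip.
The step shows: u*tan(u)**2 - u + tan(u)
The correct value should be: u*tan(u)**2 + u + tan(u)

Explanation: The sign of one term was flipped: the term u was incorrectly written as -u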